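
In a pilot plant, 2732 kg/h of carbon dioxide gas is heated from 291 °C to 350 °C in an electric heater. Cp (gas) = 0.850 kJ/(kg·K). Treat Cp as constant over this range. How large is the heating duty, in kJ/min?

Q = ṁ·Cp·ΔT = 2732 × 0.850 × (350 − 291) = 137010 kJ/h
Converting: 137010 / 3600 s = 38.058 kW
Heating duty = 2283.5 kJ/min

Q = 2280 kJ/min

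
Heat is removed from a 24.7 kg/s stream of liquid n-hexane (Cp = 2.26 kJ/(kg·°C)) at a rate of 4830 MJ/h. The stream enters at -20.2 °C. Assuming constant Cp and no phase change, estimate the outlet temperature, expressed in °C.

Q = 4830 MJ/h = 1341.7 kJ/s
ΔT = Q/(ṁ·Cp) = 1341.7/(24.7×2.26) = 24.035 K
T_out = -20.2 − 24.035 = -44.235 °C

T_out = -44.2 °C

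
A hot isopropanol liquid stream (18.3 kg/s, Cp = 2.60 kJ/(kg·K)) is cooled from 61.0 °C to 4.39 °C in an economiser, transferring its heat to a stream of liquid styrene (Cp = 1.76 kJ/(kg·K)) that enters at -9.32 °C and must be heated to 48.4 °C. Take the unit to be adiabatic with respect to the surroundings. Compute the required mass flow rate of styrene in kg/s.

ṁ_c = 26.5 kg/s

Heat released by hot stream: Q = 18.3 × 2.60 × (61.0 − 4.39) = 2693.5 kJ/s
Energy balance on cold side (adiabatic exchanger): Q = ṁ_c·Cp_c·(T_c,out − T_c,in)
ṁ_c = 2693.5 / [1.76 × (48.4 − -9.32)] = 26.514 kg/s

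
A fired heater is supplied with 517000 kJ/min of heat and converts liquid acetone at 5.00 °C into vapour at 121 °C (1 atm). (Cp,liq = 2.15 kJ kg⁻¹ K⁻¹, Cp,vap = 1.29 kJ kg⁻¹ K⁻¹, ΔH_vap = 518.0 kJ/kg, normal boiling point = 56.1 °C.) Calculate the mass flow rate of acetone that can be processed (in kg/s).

ṁ = 12.1 kg/s

Δh = 2.15×(56.1−5.00) + 518.0 + 1.29×(121−56.1) = 711.59 kJ/kg
Q = 517000 kJ/min = 8616.7 kJ/s = 8616.7 kJ/s
ṁ = Q/Δh = 8616.7 / 711.59 = 12.109 kg/s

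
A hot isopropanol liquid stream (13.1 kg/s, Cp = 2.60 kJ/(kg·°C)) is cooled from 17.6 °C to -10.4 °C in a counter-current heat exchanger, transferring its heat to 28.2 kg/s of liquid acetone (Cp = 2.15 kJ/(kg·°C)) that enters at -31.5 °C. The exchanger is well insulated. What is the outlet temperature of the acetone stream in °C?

T_c,out = -15.8 °C

Heat released by hot stream: Q = 13.1 × 2.60 × (17.6 − -10.4) = 953.68 kJ/s
Energy balance on cold side (adiabatic exchanger): Q = ṁ_c·Cp_c·(T_c,out − T_c,in)
T_c,out = -31.5 + 953.68/(28.2 × 2.15) = -15.77 °C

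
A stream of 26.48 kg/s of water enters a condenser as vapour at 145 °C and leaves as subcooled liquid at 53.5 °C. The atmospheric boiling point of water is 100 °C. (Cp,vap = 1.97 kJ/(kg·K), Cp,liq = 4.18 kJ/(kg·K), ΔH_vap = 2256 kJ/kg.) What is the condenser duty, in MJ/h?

vapour 145→100 °C: -88.65 kJ/kg
condensation at 100 °C: -2256 kJ/kg
liquid 100→53.5 °C: -194.37 kJ/kg
Δh = -88.65 + -2256 + -194.37 = -2539 kJ/kg
Q = ṁ·Δh = 26.48 kg/s × -2539 kJ/kg = -67233 kJ/s
|Q| = 67233 kW = 242040 MJ/h

Q_c = 242000 MJ/h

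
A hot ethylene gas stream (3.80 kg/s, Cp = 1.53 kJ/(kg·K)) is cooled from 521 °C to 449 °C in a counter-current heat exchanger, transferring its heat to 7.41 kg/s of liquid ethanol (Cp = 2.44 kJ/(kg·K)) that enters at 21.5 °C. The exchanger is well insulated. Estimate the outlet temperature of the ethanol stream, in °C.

T_c,out = 44.7 °C

Heat released by hot stream: Q = 3.80 × 1.53 × (521 − 449) = 418.61 kJ/s
Energy balance on cold side (adiabatic exchanger): Q = ṁ_c·Cp_c·(T_c,out − T_c,in)
T_c,out = 21.5 + 418.61/(7.41 × 2.44) = 44.653 °C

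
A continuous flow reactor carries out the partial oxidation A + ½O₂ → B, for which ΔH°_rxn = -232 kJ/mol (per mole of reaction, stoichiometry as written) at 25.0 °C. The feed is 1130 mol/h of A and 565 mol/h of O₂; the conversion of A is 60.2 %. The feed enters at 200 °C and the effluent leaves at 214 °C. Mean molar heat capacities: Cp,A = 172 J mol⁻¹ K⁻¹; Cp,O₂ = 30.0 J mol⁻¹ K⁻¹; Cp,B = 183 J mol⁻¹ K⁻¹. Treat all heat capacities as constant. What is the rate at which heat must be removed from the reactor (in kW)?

Extent of reaction ξ = 0.602 × 1130 = 680.26 mol/h
Reaction term: ξ·ΔH°_rxn = 680.26 × -232 = -157820 kJ/h
Sensible, feed 200→25 °C: -36979 kJ/h
Outlet flows (mol/h): A 449.74, O₂ 224.87, B 680.26
Sensible, products 25→214 °C: 39423 kJ/h
Q = ΔH = -155380 kJ/h = -43.16 kW
Heat removed = 43.16 kW

Q_out = 43.2 kW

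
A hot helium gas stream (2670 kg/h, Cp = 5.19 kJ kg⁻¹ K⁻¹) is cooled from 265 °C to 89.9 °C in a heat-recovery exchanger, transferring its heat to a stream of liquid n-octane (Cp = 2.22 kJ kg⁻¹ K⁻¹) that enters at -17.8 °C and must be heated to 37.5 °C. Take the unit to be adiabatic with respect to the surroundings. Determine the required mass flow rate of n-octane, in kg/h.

ṁ_c = 19800 kg/h

Heat released by hot stream: Q = 2670 × 5.19 × (265 − 89.9) = 2.4264e+06 kJ/h
Energy balance on cold side (adiabatic exchanger): Q = ṁ_c·Cp_c·(T_c,out − T_c,in)
ṁ_c = 2.4264e+06 / [2.22 × (37.5 − -17.8)] = 19765 kg/h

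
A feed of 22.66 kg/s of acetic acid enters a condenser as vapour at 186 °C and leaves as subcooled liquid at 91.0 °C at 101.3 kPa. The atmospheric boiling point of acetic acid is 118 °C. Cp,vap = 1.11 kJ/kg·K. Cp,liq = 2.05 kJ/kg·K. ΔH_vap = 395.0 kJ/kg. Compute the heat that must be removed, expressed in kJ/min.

Q_c = 715000 kJ/min

vapour 186→118 °C: -75.48 kJ/kg
condensation at 118 °C: -395 kJ/kg
liquid 118→91.0 °C: -55.35 kJ/kg
Δh = -75.48 + -395 + -55.35 = -525.83 kJ/kg
Q = ṁ·Δh = 22.66 kg/s × -525.83 kJ/kg = -11915 kJ/s
|Q| = 11915 kW = 714920 kJ/min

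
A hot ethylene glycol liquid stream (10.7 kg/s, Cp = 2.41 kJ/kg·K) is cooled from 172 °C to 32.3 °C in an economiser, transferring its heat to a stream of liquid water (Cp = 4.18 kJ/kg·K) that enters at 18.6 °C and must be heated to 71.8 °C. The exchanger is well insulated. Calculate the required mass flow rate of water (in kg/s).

ṁ_c = 16.2 kg/s

Heat released by hot stream: Q = 10.7 × 2.41 × (172 − 32.3) = 3602.4 kJ/s
Energy balance on cold side (adiabatic exchanger): Q = ṁ_c·Cp_c·(T_c,out − T_c,in)
ṁ_c = 3602.4 / [4.18 × (71.8 − 18.6)] = 16.2 kg/s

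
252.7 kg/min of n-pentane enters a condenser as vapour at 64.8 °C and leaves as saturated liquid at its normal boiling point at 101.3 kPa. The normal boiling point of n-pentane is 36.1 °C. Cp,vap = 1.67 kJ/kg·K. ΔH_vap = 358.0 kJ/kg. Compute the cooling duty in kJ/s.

vapour 64.8→36.1 °C: -47.929 kJ/kg
condensation at 36.1 °C: -358 kJ/kg
Δh = -47.929 + -358 = -405.93 kJ/kg
Q = ṁ·Δh = 252.7 kg/min × -405.93 kJ/kg = -102580 kJ/min
|Q| = 1709.6 kW

Q_c = 1710 kJ/s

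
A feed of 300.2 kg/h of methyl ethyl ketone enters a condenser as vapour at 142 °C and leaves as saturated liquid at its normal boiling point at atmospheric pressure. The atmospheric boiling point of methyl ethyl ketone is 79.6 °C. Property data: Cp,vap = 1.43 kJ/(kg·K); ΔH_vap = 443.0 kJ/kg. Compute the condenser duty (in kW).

vapour 142→79.6 °C: -89.232 kJ/kg
condensation at 79.6 °C: -443 kJ/kg
Δh = -89.232 + -443 = -532.23 kJ/kg
Q = ṁ·Δh = 300.2 kg/h × -532.23 kJ/kg = -159780 kJ/h
|Q| = 44.382 kW

Q_c = 44.4 kW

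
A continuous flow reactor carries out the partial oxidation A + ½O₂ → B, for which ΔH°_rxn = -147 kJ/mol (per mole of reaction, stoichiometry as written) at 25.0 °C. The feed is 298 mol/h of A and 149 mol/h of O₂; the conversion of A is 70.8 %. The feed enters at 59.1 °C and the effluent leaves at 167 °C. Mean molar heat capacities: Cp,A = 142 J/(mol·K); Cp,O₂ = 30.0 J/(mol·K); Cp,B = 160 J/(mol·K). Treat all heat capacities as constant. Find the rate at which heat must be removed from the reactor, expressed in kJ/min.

Q_out = 431 kJ/min

Extent of reaction ξ = 0.708 × 298 = 210.98 mol/h
Reaction term: ξ·ΔH°_rxn = 210.98 × -147 = -31015 kJ/h
Sensible, feed 59.1→25 °C: -1595.4 kJ/h
Outlet flows (mol/h): A 87.016, O₂ 43.508, B 210.98
Sensible, products 25→167 °C: 6733.5 kJ/h
Q = ΔH = -25877 kJ/h = -7.1879 kW
Heat removed = 431.28 kJ/min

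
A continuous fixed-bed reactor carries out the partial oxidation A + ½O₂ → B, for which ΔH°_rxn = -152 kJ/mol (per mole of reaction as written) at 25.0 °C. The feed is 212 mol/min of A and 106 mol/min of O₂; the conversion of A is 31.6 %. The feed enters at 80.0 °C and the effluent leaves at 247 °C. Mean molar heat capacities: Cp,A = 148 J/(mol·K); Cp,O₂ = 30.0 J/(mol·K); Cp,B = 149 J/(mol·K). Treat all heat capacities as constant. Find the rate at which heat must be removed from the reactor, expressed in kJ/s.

Extent of reaction ξ = 0.316 × 212 = 66.992 mol/min
Reaction term: ξ·ΔH°_rxn = 66.992 × -152 = -10183 kJ/min
Sensible, feed 80.0→25 °C: -1900.6 kJ/min
Outlet flows (mol/min): A 145.01, O₂ 72.504, B 66.992
Sensible, products 25→247 °C: 7463.2 kJ/min
Q = ΔH = -4620.1 kJ/min = -77.002 kW
Heat removed = 77.002 kJ/s

Q_out = 77.0 kJ/s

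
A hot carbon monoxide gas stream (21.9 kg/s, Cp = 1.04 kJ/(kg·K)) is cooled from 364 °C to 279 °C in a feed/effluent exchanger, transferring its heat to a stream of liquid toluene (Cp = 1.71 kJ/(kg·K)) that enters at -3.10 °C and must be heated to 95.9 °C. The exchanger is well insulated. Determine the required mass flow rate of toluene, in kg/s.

Heat released by hot stream: Q = 21.9 × 1.04 × (364 − 279) = 1936 kJ/s
Energy balance on cold side (adiabatic exchanger): Q = ṁ_c·Cp_c·(T_c,out − T_c,in)
ṁ_c = 1936 / [1.71 × (95.9 − -3.10)] = 11.436 kg/s

ṁ_c = 11.4 kg/s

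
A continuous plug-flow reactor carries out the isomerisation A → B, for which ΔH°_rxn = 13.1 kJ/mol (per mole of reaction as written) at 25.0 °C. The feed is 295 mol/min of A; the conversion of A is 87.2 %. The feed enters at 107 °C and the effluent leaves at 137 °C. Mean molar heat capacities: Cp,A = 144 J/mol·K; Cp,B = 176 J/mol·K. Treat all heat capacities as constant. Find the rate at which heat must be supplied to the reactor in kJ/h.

Q_in = 334000 kJ/h

Extent of reaction ξ = 0.872 × 295 = 257.24 mol/min
Reaction term: ξ·ΔH°_rxn = 257.24 × 13.1 = 3369.8 kJ/min
Sensible, feed 107→25 °C: -3483.4 kJ/min
Outlet flows (mol/min): A 37.76, B 257.24
Sensible, products 25→137 °C: 5679.7 kJ/min
Q = ΔH = 5566.2 kJ/min = 92.77 kW
Heat supplied = 333970 kJ/h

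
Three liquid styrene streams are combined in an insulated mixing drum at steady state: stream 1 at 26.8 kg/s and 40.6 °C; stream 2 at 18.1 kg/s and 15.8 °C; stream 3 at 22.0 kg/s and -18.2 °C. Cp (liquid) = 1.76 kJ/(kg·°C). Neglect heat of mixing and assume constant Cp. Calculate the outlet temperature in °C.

T_out = 14.6 °C

Adiabatic, steady state ⇒ Σ ṁᵢCp,ᵢ(T_out − Tᵢ) = 0
T_out = Σ ṁᵢCp,ᵢTᵢ / Σ ṁᵢCp,ᵢ
      = 1713.6 / 117.74 = 14.554 °C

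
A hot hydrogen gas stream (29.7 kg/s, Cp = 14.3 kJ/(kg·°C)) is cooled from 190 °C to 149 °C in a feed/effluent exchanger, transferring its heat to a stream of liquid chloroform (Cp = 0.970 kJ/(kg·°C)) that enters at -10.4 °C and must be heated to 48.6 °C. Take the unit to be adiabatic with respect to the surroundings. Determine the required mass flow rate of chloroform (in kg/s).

Heat released by hot stream: Q = 29.7 × 14.3 × (190 − 149) = 17413 kJ/s
Energy balance on cold side (adiabatic exchanger): Q = ṁ_c·Cp_c·(T_c,out − T_c,in)
ṁ_c = 17413 / [0.970 × (48.6 − -10.4)] = 304.27 kg/s

ṁ_c = 304 kg/s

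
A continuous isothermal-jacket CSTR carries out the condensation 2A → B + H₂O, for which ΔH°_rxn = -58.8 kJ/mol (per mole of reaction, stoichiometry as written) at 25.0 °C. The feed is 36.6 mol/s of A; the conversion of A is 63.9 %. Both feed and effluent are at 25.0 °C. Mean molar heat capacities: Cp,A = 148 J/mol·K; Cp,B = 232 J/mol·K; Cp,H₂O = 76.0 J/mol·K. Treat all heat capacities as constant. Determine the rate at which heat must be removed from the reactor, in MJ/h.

Q_out = 2480 MJ/h

Extent of reaction ξ = 0.639 × 36.6 / 2 = 11.694 mol/s
Reaction term: ξ·ΔH°_rxn = 11.694 × -58.8 = -687.59 kJ/s
Q = ΔH = -687.59 kJ/s = -687.59 kW
Heat removed = 2475.3 MJ/h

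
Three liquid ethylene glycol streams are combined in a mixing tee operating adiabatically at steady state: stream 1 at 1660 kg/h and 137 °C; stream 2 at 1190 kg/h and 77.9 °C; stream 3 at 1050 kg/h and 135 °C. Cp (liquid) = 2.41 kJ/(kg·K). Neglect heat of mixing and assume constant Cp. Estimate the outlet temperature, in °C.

T_out = 118 °C

Adiabatic, steady state ⇒ Σ ṁᵢCp,ᵢ(T_out − Tᵢ) = 0
T_out = Σ ṁᵢCp,ᵢTᵢ / Σ ṁᵢCp,ᵢ
      = 1.1131e+06 / 9399 = 118.43 °C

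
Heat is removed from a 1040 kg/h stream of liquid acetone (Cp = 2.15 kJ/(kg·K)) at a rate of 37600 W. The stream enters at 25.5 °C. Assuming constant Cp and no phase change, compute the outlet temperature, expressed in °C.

Q = 37600 W = 135360 kJ/h
ΔT = Q/(ṁ·Cp) = 135360/(1040×2.15) = 60.537 K
T_out = 25.5 − 60.537 = -35.037 °C

T_out = -35.0 °C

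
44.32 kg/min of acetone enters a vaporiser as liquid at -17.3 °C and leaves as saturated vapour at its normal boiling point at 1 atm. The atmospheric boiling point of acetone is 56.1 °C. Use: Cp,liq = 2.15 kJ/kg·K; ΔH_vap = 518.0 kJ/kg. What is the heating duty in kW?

liquid -17.3→56.1 °C: 157.81 kJ/kg
vaporisation at 56.1 °C: 518 kJ/kg
Δh = 157.81 + 518 = 675.81 kJ/kg
Q = ṁ·Δh = 44.32 kg/min × 675.81 kJ/kg = 29952 kJ/min
|Q| = 499.2 kW

Q = 499 kW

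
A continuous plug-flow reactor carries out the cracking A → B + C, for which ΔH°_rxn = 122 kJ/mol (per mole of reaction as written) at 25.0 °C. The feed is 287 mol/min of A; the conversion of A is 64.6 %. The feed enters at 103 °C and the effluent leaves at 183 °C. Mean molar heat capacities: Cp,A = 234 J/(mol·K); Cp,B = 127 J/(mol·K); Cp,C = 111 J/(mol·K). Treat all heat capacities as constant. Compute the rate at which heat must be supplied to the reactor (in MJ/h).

Q_in = 1690 MJ/h

Extent of reaction ξ = 0.646 × 287 = 185.4 mol/min
Reaction term: ξ·ΔH°_rxn = 185.4 × 122 = 22619 kJ/min
Sensible, feed 103→25 °C: -5238.3 kJ/min
Outlet flows (mol/min): A 101.6, B 185.4, C 185.4
Sensible, products 25→183 °C: 10728 kJ/min
Q = ΔH = 28109 kJ/min = 468.48 kW
Heat supplied = 1686.5 MJ/h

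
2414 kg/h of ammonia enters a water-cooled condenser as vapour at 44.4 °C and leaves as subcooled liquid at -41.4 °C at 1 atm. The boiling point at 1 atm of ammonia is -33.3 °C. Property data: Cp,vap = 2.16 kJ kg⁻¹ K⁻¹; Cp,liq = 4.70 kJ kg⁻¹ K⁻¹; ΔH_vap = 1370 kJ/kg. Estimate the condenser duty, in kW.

vapour 44.4→-33.3 °C: -167.83 kJ/kg
condensation at -33.3 °C: -1370 kJ/kg
liquid -33.3→-41.4 °C: -38.07 kJ/kg
Δh = -167.83 + -1370 + -38.07 = -1575.9 kJ/kg
Q = ṁ·Δh = 2414 kg/h × -1575.9 kJ/kg = -3.8042e+06 kJ/h
|Q| = 1056.7 kW

Q_c = 1060 kW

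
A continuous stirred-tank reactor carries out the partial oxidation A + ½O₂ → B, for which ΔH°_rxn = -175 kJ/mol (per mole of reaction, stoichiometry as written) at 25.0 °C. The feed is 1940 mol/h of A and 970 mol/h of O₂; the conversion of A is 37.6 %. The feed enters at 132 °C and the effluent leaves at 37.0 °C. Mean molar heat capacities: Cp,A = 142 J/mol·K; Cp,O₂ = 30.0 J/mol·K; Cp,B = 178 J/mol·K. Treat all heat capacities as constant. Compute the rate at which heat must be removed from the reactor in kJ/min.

Q_out = 2610 kJ/min

Extent of reaction ξ = 0.376 × 1940 = 729.44 mol/h
Reaction term: ξ·ΔH°_rxn = 729.44 × -175 = -127650 kJ/h
Sensible, feed 132→25 °C: -32590 kJ/h
Outlet flows (mol/h): A 1210.6, O₂ 605.28, B 729.44
Sensible, products 25→37.0 °C: 3838.8 kJ/h
Q = ΔH = -156400 kJ/h = -43.445 kW
Heat removed = 2606.7 kJ/min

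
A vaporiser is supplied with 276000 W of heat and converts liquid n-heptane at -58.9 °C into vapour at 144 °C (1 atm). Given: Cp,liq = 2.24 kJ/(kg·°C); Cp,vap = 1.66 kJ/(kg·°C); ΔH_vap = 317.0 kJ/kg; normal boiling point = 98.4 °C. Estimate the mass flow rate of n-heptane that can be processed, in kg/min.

ṁ = 22.2 kg/min

Δh = 2.24×(98.4−-58.9) + 317.0 + 1.66×(144−98.4) = 745.05 kJ/kg
Q = 276000 W = 276 kJ/s = 16560 kJ/min
ṁ = Q/Δh = 16560 / 745.05 = 22.227 kg/min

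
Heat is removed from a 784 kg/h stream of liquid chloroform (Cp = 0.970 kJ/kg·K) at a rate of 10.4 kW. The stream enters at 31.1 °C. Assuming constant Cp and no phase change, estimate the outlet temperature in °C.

Q = 10.4 kW = 37440 kJ/h
ΔT = Q/(ṁ·Cp) = 37440/(784×0.970) = 49.232 K
T_out = 31.1 − 49.232 = -18.132 °C

T_out = -18.1 °C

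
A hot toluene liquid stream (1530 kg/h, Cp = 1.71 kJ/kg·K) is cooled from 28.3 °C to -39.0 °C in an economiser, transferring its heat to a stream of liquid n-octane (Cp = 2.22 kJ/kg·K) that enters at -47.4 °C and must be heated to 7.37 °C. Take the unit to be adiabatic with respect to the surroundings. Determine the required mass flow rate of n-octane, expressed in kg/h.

Heat released by hot stream: Q = 1530 × 1.71 × (28.3 − -39.0) = 176080 kJ/h
Energy balance on cold side (adiabatic exchanger): Q = ṁ_c·Cp_c·(T_c,out − T_c,in)
ṁ_c = 176080 / [2.22 × (7.37 − -47.4)] = 1448.1 kg/h

ṁ_c = 1450 kg/h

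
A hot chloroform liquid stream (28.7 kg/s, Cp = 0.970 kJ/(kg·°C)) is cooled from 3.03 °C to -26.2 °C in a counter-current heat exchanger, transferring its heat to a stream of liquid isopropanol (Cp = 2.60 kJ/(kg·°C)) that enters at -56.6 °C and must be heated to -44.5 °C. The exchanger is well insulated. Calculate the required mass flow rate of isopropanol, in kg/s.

Heat released by hot stream: Q = 28.7 × 0.970 × (3.03 − -26.2) = 813.73 kJ/s
Energy balance on cold side (adiabatic exchanger): Q = ṁ_c·Cp_c·(T_c,out − T_c,in)
ṁ_c = 813.73 / [2.60 × (-44.5 − -56.6)] = 25.866 kg/s

ṁ_c = 25.9 kg/s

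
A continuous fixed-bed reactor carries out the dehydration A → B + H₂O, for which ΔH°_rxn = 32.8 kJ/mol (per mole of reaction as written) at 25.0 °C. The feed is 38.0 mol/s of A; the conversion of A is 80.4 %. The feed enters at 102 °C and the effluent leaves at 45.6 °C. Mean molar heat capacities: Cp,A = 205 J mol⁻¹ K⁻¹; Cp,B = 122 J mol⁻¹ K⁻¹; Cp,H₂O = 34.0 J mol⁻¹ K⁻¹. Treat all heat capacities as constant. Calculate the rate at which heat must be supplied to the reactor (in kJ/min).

Extent of reaction ξ = 0.804 × 38.0 = 30.552 mol/s
Reaction term: ξ·ΔH°_rxn = 30.552 × 32.8 = 1002.1 kJ/s
Sensible, feed 102→25 °C: -599.83 kJ/s
Outlet flows (mol/s): A 7.448, B 30.552, H₂O 30.552
Sensible, products 25→45.6 °C: 129.63 kJ/s
Q = ΔH = 531.91 kJ/s = 531.91 kW
Heat supplied = 31915 kJ/min

Q_in = 31900 kJ/min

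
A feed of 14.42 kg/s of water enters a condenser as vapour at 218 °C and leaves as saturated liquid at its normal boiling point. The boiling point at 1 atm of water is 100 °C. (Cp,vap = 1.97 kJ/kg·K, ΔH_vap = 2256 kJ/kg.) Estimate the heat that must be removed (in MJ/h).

vapour 218→100 °C: -232.46 kJ/kg
condensation at 100 °C: -2256 kJ/kg
Δh = -232.46 + -2256 = -2488.5 kJ/kg
Q = ṁ·Δh = 14.42 kg/s × -2488.5 kJ/kg = -35884 kJ/s
|Q| = 35884 kW = 129180 MJ/h

Q_c = 129000 MJ/h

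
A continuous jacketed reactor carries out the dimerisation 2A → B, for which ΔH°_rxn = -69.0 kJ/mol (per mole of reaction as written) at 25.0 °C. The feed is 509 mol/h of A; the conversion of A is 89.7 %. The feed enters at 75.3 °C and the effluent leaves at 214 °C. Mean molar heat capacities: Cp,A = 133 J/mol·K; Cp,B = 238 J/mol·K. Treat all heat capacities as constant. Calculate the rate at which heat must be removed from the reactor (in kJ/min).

Extent of reaction ξ = 0.897 × 509 / 2 = 228.29 mol/h
Reaction term: ξ·ΔH°_rxn = 228.29 × -69.0 = -15752 kJ/h
Sensible, feed 75.3→25 °C: -3405.2 kJ/h
Outlet flows (mol/h): A 52.427, B 228.29
Sensible, products 25→214 °C: 11587 kJ/h
Q = ΔH = -7570.3 kJ/h = -2.1029 kW
Heat removed = 126.17 kJ/min

Q_out = 126 kJ/min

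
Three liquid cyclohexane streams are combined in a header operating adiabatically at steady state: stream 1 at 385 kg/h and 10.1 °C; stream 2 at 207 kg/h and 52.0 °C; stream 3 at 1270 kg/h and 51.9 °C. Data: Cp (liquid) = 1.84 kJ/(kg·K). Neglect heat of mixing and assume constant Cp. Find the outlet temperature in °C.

No heat crosses the boundary, so H_out = H_in.
Σ ṁᵢCp,ᵢTᵢ = 385×1.84×10.1 + 207×1.84×52.0 + 1270×1.84×51.9 = 148240
Σ ṁᵢCp,ᵢ = 385×1.84 + 207×1.84 + 1270×1.84 = 3426.1
T_out = 148240 / 3426.1 = 43.268 °C

T_out = 43.3 °C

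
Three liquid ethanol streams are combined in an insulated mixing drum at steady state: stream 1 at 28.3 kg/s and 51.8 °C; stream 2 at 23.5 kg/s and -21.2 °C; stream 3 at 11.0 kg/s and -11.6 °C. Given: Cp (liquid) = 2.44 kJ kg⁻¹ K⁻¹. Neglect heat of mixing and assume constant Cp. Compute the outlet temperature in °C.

Adiabatic, steady state ⇒ Σ ṁᵢCp,ᵢ(T_out − Tᵢ) = 0
T_out = Σ ṁᵢCp,ᵢTᵢ / Σ ṁᵢCp,ᵢ
      = 2049.9 / 153.23 = 13.378 °C

T_out = 13.4 °C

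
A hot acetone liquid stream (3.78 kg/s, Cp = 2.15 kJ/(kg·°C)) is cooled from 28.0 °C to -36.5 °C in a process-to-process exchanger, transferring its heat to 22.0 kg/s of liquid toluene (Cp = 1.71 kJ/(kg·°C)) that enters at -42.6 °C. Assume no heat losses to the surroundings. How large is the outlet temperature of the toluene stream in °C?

T_c,out = -28.7 °C

Heat released by hot stream: Q = 3.78 × 2.15 × (28.0 − -36.5) = 524.19 kJ/s
Energy balance on cold side (adiabatic exchanger): Q = ṁ_c·Cp_c·(T_c,out − T_c,in)
T_c,out = -42.6 + 524.19/(22.0 × 1.71) = -28.666 °C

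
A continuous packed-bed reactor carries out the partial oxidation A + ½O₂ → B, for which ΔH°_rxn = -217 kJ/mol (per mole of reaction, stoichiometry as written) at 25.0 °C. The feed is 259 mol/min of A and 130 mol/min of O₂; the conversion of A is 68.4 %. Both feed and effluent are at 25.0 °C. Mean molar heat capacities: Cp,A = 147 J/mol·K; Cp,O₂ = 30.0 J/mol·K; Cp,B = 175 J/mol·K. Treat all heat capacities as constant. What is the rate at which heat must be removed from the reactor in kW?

Extent of reaction ξ = 0.684 × 259 = 177.16 mol/min
Reaction term: ξ·ΔH°_rxn = 177.16 × -217 = -38443 kJ/min
Q = ΔH = -38443 kJ/min = -640.71 kW
Heat removed = 640.71 kW

Q_out = 641 kW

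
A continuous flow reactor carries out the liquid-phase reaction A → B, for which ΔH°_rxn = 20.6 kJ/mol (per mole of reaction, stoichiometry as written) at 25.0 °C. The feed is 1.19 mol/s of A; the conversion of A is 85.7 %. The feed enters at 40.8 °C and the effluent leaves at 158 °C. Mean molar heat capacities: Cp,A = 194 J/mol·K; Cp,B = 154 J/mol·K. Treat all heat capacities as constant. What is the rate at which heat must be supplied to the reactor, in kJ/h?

Extent of reaction ξ = 0.857 × 1.19 = 1.0198 mol/s
Reaction term: ξ·ΔH°_rxn = 1.0198 × 20.6 = 21.008 kJ/s
Sensible, feed 40.8→25 °C: -3.6476 kJ/s
Outlet flows (mol/s): A 0.17017, B 1.0198
Sensible, products 25→158 °C: 25.279 kJ/s
Q = ΔH = 42.64 kJ/s = 42.64 kW
Heat supplied = 153500 kJ/h

Q_in = 154000 kJ/h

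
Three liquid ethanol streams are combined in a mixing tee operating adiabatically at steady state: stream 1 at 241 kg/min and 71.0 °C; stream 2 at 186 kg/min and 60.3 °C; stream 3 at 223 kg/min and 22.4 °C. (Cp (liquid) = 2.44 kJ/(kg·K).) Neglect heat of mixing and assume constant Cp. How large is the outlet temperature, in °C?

T_out = 51.3 °C

Energy balance with Q = 0: Σ ṁᵢCp,ᵢ(T_out − Tᵢ) = 0
T_out = Σ ṁᵢCp,ᵢTᵢ / Σ ṁᵢCp,ᵢ
      = 81306 / 1586 = 51.265 °C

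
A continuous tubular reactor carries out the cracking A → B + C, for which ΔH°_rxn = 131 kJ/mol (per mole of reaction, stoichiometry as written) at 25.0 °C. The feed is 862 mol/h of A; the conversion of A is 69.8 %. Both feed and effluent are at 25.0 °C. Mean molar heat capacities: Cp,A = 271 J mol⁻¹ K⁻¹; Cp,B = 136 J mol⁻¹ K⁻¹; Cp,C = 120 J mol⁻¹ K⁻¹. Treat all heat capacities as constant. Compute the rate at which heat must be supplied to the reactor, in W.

Extent of reaction ξ = 0.698 × 862 = 601.68 mol/h
Reaction term: ξ·ΔH°_rxn = 601.68 × 131 = 78820 kJ/h
Q = ΔH = 78820 kJ/h = 21.894 kW
Heat supplied = 21894 W

Q_in = 21900 W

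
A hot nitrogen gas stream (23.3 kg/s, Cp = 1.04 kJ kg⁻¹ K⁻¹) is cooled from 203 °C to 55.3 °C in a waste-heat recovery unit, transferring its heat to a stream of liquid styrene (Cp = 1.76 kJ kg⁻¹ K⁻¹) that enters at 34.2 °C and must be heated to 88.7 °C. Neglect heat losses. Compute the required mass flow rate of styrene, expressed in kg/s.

ṁ_c = 37.3 kg/s

Heat released by hot stream: Q = 23.3 × 1.04 × (203 − 55.3) = 3579.1 kJ/s
Energy balance on cold side (adiabatic exchanger): Q = ṁ_c·Cp_c·(T_c,out − T_c,in)
ṁ_c = 3579.1 / [1.76 × (88.7 − 34.2)] = 37.313 kg/s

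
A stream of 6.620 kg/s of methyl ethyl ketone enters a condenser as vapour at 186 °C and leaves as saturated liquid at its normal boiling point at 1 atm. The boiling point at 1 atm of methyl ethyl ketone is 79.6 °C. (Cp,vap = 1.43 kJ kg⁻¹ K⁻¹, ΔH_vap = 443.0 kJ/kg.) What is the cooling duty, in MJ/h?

Q_c = 14200 MJ/h

vapour 186→79.6 °C: -152.15 kJ/kg
condensation at 79.6 °C: -443 kJ/kg
Δh = -152.15 + -443 = -595.15 kJ/kg
Q = ṁ·Δh = 6.620 kg/s × -595.15 kJ/kg = -3939.9 kJ/s
|Q| = 3939.9 kW = 14184 MJ/h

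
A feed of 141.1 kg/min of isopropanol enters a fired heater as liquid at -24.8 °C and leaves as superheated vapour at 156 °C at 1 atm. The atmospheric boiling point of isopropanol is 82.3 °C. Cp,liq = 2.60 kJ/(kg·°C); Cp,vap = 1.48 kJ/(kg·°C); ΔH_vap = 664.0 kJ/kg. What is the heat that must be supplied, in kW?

Q = 2470 kW

liquid -24.8→82.3 °C: 278.46 kJ/kg
vaporisation at 82.3 °C: 664 kJ/kg
vapour 82.3→156 °C: 109.08 kJ/kg
Δh = 278.46 + 664 + 109.08 = 1051.5 kJ/kg
Q = ṁ·Δh = 141.1 kg/min × 1051.5 kJ/kg = 148370 kJ/min
|Q| = 2472.9 kW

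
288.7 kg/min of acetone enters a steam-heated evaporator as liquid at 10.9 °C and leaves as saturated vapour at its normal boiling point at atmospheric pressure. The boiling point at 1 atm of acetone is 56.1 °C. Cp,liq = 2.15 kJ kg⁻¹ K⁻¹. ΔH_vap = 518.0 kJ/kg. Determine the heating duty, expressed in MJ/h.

Q = 10700 MJ/h

liquid 10.9→56.1 °C: 97.18 kJ/kg
vaporisation at 56.1 °C: 518 kJ/kg
Δh = 97.18 + 518 = 615.18 kJ/kg
Q = ṁ·Δh = 288.7 kg/min × 615.18 kJ/kg = 177600 kJ/min
|Q| = 2960 kW = 10656 MJ/h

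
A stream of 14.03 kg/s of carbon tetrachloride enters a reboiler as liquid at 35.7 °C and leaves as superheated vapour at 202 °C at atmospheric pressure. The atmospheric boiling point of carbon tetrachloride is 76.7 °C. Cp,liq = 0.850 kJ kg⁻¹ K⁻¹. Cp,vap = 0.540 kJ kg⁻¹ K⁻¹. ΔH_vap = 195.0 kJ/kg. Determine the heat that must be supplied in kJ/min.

liquid 35.7→76.7 °C: 34.85 kJ/kg
vaporisation at 76.7 °C: 195 kJ/kg
vapour 76.7→202 °C: 67.662 kJ/kg
Δh = 34.85 + 195 + 67.662 = 297.51 kJ/kg
Q = ṁ·Δh = 14.03 kg/s × 297.51 kJ/kg = 4174.1 kJ/s
|Q| = 4174.1 kW = 250450 kJ/min

Q = 250000 kJ/min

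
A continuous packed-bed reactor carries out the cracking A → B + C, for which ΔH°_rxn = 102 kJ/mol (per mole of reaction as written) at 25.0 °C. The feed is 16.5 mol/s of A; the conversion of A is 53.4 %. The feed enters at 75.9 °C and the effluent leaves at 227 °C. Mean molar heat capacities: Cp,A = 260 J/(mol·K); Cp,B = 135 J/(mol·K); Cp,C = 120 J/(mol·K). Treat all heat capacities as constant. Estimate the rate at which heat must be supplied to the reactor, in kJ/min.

Extent of reaction ξ = 0.534 × 16.5 = 8.811 mol/s
Reaction term: ξ·ΔH°_rxn = 8.811 × 102 = 898.72 kJ/s
Sensible, feed 75.9→25 °C: -218.36 kJ/s
Outlet flows (mol/s): A 7.689, B 8.811, C 8.811
Sensible, products 25→227 °C: 857.68 kJ/s
Q = ΔH = 1538 kJ/s = 1538 kW
Heat supplied = 92283 kJ/min

Q_in = 92300 kJ/min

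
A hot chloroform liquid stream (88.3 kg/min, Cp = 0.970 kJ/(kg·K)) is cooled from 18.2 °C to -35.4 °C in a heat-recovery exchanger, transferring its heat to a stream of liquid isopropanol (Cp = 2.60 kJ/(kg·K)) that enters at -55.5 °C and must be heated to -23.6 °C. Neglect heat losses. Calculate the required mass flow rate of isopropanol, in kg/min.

ṁ_c = 55.4 kg/min

Heat released by hot stream: Q = 88.3 × 0.970 × (18.2 − -35.4) = 4590.9 kJ/min
Energy balance on cold side (adiabatic exchanger): Q = ṁ_c·Cp_c·(T_c,out − T_c,in)
ṁ_c = 4590.9 / [2.60 × (-23.6 − -55.5)] = 55.352 kg/min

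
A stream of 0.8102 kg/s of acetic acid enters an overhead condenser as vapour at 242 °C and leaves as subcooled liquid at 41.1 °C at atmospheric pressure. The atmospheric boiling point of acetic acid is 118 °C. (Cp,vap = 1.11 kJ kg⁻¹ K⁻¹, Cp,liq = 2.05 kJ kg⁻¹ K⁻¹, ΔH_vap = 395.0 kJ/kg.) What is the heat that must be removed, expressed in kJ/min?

Q_c = 33600 kJ/min

vapour 242→118 °C: -137.64 kJ/kg
condensation at 118 °C: -395 kJ/kg
liquid 118→41.1 °C: -157.65 kJ/kg
Δh = -137.64 + -395 + -157.65 = -690.29 kJ/kg
Q = ṁ·Δh = 0.8102 kg/s × -690.29 kJ/kg = -559.27 kJ/s
|Q| = 559.27 kW = 33556 kJ/min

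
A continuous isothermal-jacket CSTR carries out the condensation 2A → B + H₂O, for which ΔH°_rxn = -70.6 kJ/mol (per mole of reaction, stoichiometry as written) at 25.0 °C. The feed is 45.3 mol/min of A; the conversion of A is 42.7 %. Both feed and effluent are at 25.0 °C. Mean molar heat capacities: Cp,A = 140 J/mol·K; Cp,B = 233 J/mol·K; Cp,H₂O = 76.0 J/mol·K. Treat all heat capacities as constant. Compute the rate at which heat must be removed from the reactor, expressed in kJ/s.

Extent of reaction ξ = 0.427 × 45.3 / 2 = 9.6715 mol/min
Reaction term: ξ·ΔH°_rxn = 9.6715 × -70.6 = -682.81 kJ/min
Q = ΔH = -682.81 kJ/min = -11.38 kW
Heat removed = 11.38 kJ/s

Q_out = 11.4 kJ/s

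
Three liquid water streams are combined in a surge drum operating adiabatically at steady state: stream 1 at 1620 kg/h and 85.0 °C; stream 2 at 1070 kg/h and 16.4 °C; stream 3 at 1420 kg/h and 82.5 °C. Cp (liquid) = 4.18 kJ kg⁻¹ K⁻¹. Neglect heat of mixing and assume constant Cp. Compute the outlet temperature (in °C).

No heat crosses the boundary, so H_out = H_in.
T_out = Σ ṁᵢCp,ᵢTᵢ / Σ ṁᵢCp,ᵢ
      = 1.1386e+06 / 17180 = 66.277 °C

T_out = 66.3 °C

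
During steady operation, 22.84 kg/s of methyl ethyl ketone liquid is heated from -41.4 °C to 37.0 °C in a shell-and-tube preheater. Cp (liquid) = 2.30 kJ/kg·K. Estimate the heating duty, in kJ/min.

Q = ṁ·Cp·ΔT = 22.84 × 2.30 × (37.0 − -41.4) = 4118.5 kJ/s
Heating duty = 247110 kJ/min

Q = 247000 kJ/min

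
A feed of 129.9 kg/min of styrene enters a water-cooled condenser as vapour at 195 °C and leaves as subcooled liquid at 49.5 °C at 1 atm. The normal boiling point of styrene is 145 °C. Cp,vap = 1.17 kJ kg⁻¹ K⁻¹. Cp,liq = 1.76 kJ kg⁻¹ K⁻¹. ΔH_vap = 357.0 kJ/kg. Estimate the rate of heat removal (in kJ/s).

vapour 195→145 °C: -58.5 kJ/kg
condensation at 145 °C: -357 kJ/kg
liquid 145→49.5 °C: -168.08 kJ/kg
Δh = -58.5 + -357 + -168.08 = -583.58 kJ/kg
Q = ṁ·Δh = 129.9 kg/min × -583.58 kJ/kg = -75807 kJ/min
|Q| = 1263.5 kW

Q_c = 1260 kJ/s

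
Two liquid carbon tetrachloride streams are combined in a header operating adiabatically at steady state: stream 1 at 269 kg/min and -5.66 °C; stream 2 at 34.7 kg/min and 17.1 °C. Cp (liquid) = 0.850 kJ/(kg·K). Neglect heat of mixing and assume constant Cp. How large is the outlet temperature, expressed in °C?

T_out = -3.06 °C

Adiabatic, steady state ⇒ Σ ṁᵢCp,ᵢ(T_out − Tᵢ) = 0
Σ ṁᵢCp,ᵢTᵢ = 269×0.850×-5.66 + 34.7×0.850×17.1 = -789.79
Σ ṁᵢCp,ᵢ = 269×0.850 + 34.7×0.850 = 258.14
T_out = -789.79 / 258.14 = -3.0595 °C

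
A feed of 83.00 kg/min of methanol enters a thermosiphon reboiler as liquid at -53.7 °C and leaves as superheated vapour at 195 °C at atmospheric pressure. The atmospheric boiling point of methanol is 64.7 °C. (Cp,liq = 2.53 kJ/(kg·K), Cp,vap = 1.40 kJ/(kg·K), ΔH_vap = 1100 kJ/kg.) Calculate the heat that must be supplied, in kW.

Q = 2190 kW

liquid -53.7→64.7 °C: 299.55 kJ/kg
vaporisation at 64.7 °C: 1100 kJ/kg
vapour 64.7→195 °C: 182.42 kJ/kg
Δh = 299.55 + 1100 + 182.42 = 1582 kJ/kg
Q = ṁ·Δh = 83.00 kg/min × 1582 kJ/kg = 131300 kJ/min
|Q| = 2188.4 kW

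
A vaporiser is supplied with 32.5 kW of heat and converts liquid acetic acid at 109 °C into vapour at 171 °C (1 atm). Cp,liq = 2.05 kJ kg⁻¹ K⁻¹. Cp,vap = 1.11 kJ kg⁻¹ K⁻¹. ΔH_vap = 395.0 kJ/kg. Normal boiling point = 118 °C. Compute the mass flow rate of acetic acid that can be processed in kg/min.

ṁ = 4.13 kg/min

Δh = 2.05×(118−109) + 395.0 + 1.11×(171−118) = 472.28 kJ/kg
Q = 32.5 kW = 32.5 kJ/s = 1950 kJ/min
ṁ = Q/Δh = 1950 / 472.28 = 4.1289 kg/min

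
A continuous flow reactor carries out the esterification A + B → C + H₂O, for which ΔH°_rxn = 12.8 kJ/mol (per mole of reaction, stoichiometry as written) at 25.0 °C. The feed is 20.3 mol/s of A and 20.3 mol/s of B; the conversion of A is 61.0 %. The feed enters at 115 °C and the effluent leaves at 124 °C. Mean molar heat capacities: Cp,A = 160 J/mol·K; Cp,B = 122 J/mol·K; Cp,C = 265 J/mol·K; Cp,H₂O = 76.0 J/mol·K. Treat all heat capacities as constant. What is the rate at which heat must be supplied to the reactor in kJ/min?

Q_in = 16900 kJ/min

Extent of reaction ξ = 0.610 × 20.3 = 12.383 mol/s
Reaction term: ξ·ΔH°_rxn = 12.383 × 12.8 = 158.5 kJ/s
Sensible, feed 115→25 °C: -515.21 kJ/s
Outlet flows (mol/s): A 7.917, B 7.917, C 12.383, H₂O 12.383
Sensible, products 25→124 °C: 639.06 kJ/s
Q = ΔH = 282.35 kJ/s = 282.35 kW
Heat supplied = 16941 kJ/min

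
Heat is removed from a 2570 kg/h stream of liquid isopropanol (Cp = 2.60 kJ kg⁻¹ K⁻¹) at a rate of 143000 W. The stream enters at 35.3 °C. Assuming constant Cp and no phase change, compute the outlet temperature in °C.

Q = 143000 W = 514800 kJ/h
ΔT = Q/(ṁ·Cp) = 514800/(2570×2.60) = 77.043 K
T_out = 35.3 − 77.043 = -41.743 °C

T_out = -41.7 °C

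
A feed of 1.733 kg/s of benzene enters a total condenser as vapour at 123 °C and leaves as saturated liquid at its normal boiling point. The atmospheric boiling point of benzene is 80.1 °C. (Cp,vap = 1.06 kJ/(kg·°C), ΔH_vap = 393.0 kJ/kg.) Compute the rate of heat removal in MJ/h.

vapour 123→80.1 °C: -45.474 kJ/kg
condensation at 80.1 °C: -393 kJ/kg
Δh = -45.474 + -393 = -438.47 kJ/kg
Q = ṁ·Δh = 1.733 kg/s × -438.47 kJ/kg = -759.88 kJ/s
|Q| = 759.88 kW = 2735.6 MJ/h

Q_c = 2740 MJ/h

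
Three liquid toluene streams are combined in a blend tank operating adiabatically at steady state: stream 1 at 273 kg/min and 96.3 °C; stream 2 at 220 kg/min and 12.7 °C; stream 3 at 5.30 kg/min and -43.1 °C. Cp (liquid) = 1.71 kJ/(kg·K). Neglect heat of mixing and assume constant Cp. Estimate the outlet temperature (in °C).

Adiabatic, steady state ⇒ Σ ṁᵢCp,ᵢ(T_out − Tᵢ) = 0
T_out = Σ ṁᵢCp,ᵢTᵢ / Σ ṁᵢCp,ᵢ
      = 49343 / 852.09 = 57.908 °C

T_out = 57.9 °C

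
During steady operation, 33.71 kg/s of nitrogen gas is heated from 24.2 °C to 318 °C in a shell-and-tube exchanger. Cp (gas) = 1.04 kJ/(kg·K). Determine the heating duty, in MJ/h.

Q = ṁ·Cp·ΔT = 33.71 × 1.04 × (318 − 24.2) = 10300 kJ/s
Heating duty = 37081 MJ/h

Q = 37100 MJ/h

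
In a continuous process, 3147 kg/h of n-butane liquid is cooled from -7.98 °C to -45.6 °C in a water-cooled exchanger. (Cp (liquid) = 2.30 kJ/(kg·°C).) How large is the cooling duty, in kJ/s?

Q = ṁ·Cp·ΔT = 3147 × 2.30 × (-45.6 − -7.98) = -272300 kJ/h
Converting: 272300 / 3600 s = 75.638 kW

Q_c = 75.6 kJ/s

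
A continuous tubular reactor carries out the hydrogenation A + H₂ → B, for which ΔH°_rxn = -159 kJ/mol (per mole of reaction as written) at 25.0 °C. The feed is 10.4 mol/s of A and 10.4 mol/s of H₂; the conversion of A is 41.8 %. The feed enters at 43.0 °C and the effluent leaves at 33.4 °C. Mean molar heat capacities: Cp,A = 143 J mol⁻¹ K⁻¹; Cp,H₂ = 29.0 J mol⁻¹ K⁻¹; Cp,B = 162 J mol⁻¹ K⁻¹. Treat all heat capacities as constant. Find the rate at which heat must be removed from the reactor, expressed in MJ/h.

Q_out = 2550 MJ/h

Extent of reaction ξ = 0.418 × 10.4 = 4.3472 mol/s
Reaction term: ξ·ΔH°_rxn = 4.3472 × -159 = -691.2 kJ/s
Sensible, feed 43.0→25 °C: -32.198 kJ/s
Outlet flows (mol/s): A 6.0528, H₂ 6.0528, B 4.3472
Sensible, products 25→33.4 °C: 14.661 kJ/s
Q = ΔH = -708.74 kJ/s = -708.74 kW
Heat removed = 2551.5 MJ/h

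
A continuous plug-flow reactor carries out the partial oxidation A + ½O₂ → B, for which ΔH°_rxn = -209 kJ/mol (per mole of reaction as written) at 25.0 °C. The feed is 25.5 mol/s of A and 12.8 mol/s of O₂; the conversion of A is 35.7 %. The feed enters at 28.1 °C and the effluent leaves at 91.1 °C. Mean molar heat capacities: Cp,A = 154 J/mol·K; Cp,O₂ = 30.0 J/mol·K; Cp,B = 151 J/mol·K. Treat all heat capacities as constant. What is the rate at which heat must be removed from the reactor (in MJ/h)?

Q_out = 5910 MJ/h

Extent of reaction ξ = 0.357 × 25.5 = 9.1035 mol/s
Reaction term: ξ·ΔH°_rxn = 9.1035 × -209 = -1902.6 kJ/s
Sensible, feed 28.1→25 °C: -13.364 kJ/s
Outlet flows (mol/s): A 16.396, O₂ 8.2483, B 9.1035
Sensible, products 25→91.1 °C: 274.13 kJ/s
Q = ΔH = -1641.9 kJ/s = -1641.9 kW
Heat removed = 5910.7 MJ/h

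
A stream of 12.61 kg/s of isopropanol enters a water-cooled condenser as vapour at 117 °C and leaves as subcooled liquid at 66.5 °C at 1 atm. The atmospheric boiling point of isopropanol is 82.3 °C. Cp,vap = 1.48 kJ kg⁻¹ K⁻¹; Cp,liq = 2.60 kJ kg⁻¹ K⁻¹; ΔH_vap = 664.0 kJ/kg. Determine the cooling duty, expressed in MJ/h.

vapour 117→82.3 °C: -51.356 kJ/kg
condensation at 82.3 °C: -664 kJ/kg
liquid 82.3→66.5 °C: -41.08 kJ/kg
Δh = -51.356 + -664 + -41.08 = -756.44 kJ/kg
Q = ṁ·Δh = 12.61 kg/s × -756.44 kJ/kg = -9538.7 kJ/s
|Q| = 9538.7 kW = 34339 MJ/h

Q_c = 34300 MJ/h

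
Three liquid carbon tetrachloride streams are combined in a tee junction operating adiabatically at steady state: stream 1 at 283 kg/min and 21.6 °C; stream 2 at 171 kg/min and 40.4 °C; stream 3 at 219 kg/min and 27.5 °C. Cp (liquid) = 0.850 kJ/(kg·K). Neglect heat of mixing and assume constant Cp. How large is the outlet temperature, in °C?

T_out = 28.3 °C

Energy balance with Q = 0: Σ ṁᵢCp,ᵢ(T_out − Tᵢ) = 0
Σ ṁᵢCp,ᵢTᵢ = 283×0.850×21.6 + 171×0.850×40.4 + 219×0.850×27.5 = 16187
Σ ṁᵢCp,ᵢ = 283×0.850 + 171×0.850 + 219×0.850 = 572.05
T_out = 16187 / 572.05 = 28.297 °C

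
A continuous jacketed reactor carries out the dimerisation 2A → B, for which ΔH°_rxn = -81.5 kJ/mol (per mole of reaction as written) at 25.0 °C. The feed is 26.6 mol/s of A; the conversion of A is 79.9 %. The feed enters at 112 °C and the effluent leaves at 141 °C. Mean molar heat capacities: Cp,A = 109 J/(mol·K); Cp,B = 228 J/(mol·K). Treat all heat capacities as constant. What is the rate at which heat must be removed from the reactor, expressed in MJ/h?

Extent of reaction ξ = 0.799 × 26.6 / 2 = 10.627 mol/s
Reaction term: ξ·ΔH°_rxn = 10.627 × -81.5 = -866.08 kJ/s
Sensible, feed 112→25 °C: -252.25 kJ/s
Outlet flows (mol/s): A 5.3466, B 10.627
Sensible, products 25→141 °C: 348.66 kJ/s
Q = ΔH = -769.67 kJ/s = -769.67 kW
Heat removed = 2770.8 MJ/h

Q_out = 2770 MJ/h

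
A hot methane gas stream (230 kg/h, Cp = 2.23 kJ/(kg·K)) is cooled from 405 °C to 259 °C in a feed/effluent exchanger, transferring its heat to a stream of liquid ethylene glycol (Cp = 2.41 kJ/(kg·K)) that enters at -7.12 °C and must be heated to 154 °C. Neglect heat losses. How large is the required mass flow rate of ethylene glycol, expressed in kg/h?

Heat released by hot stream: Q = 230 × 2.23 × (405 − 259) = 74883 kJ/h
Energy balance on cold side (adiabatic exchanger): Q = ṁ_c·Cp_c·(T_c,out − T_c,in)
ṁ_c = 74883 / [2.41 × (154 − -7.12)] = 192.85 kg/h

ṁ_c = 193 kg/h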